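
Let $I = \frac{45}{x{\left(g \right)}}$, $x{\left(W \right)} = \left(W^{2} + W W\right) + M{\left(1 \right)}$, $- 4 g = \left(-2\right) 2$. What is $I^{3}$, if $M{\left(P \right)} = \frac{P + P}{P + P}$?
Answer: $3375$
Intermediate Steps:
$g = 1$ ($g = - \frac{\left(-2\right) 2}{4} = \left(- \frac{1}{4}\right) \left(-4\right) = 1$)
$M{\left(P \right)} = 1$ ($M{\left(P \right)} = \frac{2 P}{2 P} = 2 P \frac{1}{2 P} = 1$)
$x{\left(W \right)} = 1 + 2 W^{2}$ ($x{\left(W \right)} = \left(W^{2} + W W\right) + 1 = \left(W^{2} + W^{2}\right) + 1 = 2 W^{2} + 1 = 1 + 2 W^{2}$)
$I = 15$ ($I = \frac{45}{1 + 2 \cdot 1^{2}} = \frac{45}{1 + 2 \cdot 1} = \frac{45}{1 + 2} = \frac{45}{3} = 45 \cdot \frac{1}{3} = 15$)
$I^{3} = 15^{3} = 3375$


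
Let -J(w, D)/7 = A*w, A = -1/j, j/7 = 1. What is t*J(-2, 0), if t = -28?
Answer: 56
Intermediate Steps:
j = 7 (j = 7*1 = 7)
A = -⅐ (A = -1/7 = -1*⅐ = -⅐ ≈ -0.14286)
J(w, D) = w (J(w, D) = -(-1)*w = w)
t*J(-2, 0) = -28*(-2) = 56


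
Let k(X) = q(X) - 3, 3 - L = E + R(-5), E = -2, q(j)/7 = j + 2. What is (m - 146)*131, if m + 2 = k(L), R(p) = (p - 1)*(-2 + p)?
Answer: -51876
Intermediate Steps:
R(p) = (-1 + p)*(-2 + p)
q(j) = 14 + 7*j (q(j) = 7*(j + 2) = 7*(2 + j) = 14 + 7*j)
L = -37 (L = 3 - (-2 + (2 + (-5)² - 3*(-5))) = 3 - (-2 + (2 + 25 + 15)) = 3 - (-2 + 42) = 3 - 1*40 = 3 - 40 = -37)
k(X) = 11 + 7*X (k(X) = (14 + 7*X) - 3 = 11 + 7*X)
m = -250 (m = -2 + (11 + 7*(-37)) = -2 + (11 - 259) = -2 - 248 = -250)
(m - 146)*131 = (-250 - 146)*131 = -396*131 = -51876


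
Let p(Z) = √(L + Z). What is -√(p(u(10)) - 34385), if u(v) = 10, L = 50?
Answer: -I*√(34385 - 2*√15) ≈ -185.41*I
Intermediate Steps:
p(Z) = √(50 + Z)
-√(p(u(10)) - 34385) = -√(√(50 + 10) - 34385) = -√(√60 - 34385) = -√(2*√15 - 34385) = -√(-34385 + 2*√15)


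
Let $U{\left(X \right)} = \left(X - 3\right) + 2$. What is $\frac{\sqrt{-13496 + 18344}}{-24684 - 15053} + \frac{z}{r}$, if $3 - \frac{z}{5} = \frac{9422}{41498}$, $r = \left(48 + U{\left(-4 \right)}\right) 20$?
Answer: $\frac{14384}{892207} - \frac{4 \sqrt{303}}{39737} \approx 0.01437$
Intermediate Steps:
$U{\left(X \right)} = -1 + X$ ($U{\left(X \right)} = \left(-3 + X\right) + 2 = -1 + X$)
$r = 860$ ($r = \left(48 - 5\right) 20 = 43 \cdot 20 = 860$)
$z = \frac{287680}{20749}$ ($z = 15 - 5 \cdot \frac{9422}{41498} = 15 - 5 \cdot 9422 \cdot \frac{1}{41498} = 15 - \frac{23555}{20749} = \frac{287680}{20749} \approx 13.865$)
$\frac{\sqrt{-13496 + 18344}}{-24684 - 15053} + \frac{z}{r} = \frac{\sqrt{-13496 + 18344}}{-24684 - 15053} + \frac{287680}{20749 \cdot 860} = \frac{\sqrt{4848}}{-39737} + \frac{287680}{20749} \cdot \frac{1}{860} = 4 \sqrt{303} \left(- \frac{1}{39737}\right) + \frac{14384}{892207} = - \frac{4 \sqrt{303}}{39737} + \frac{14384}{892207} = \frac{14384}{892207} - \frac{4 \sqrt{303}}{39737}$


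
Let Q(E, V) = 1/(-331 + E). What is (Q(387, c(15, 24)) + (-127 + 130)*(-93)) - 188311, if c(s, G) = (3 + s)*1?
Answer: -10561039/56 ≈ -1.8859e+5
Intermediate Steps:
c(s, G) = 3 + s
(Q(387, c(15, 24)) + (-127 + 130)*(-93)) - 188311 = (1/(-331 + 387) + (-127 + 130)*(-93)) - 188311 = (1/56 + 3*(-93)) - 188311 = (1/56 - 279) - 188311 = -15623/56 - 188311 = -10561039/56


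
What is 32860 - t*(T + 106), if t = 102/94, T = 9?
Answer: 1538555/47 ≈ 32735.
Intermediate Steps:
t = 51/47 (t = 102*(1/94) = 51/47 ≈ 1.0851)
32860 - t*(T + 106) = 32860 - 51*(9 + 106)/47 = 32860 - 51*115/47 = 32860 - 1*5865/47 = 32860 - 5865/47 = 1538555/47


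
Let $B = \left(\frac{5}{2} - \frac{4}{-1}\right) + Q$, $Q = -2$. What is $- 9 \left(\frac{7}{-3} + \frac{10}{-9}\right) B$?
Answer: $\frac{279}{2} \approx 139.5$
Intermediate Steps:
$B = \frac{9}{2}$ ($B = \left(\frac{5}{2} - \frac{4}{-1}\right) - 2 = \left(5 \cdot \frac{1}{2} - -4\right) - 2 = \left(\frac{5}{2} + 4\right) - 2 = \frac{13}{2} - 2 = \frac{9}{2} \approx 4.5$)
$- 9 \left(\frac{7}{-3} + \frac{10}{-9}\right) B = - 9 \left(\frac{7}{-3} + \frac{10}{-9}\right) \frac{9}{2} = - 9 \left(7 \left(- \frac{1}{3}\right) + 10 \left(- \frac{1}{9}\right)\right) \frac{9}{2} = - 9 \left(- \frac{7}{3} - \frac{10}{9}\right) \frac{9}{2} = \left(-9\right) \left(- \frac{31}{9}\right) \frac{9}{2} = 31 \cdot \frac{9}{2} = \frac{279}{2}$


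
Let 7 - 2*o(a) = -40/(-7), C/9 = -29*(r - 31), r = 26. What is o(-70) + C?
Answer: 18279/14 ≈ 1305.6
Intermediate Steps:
C = 1305 (C = 9*(-29*(26 - 31)) = 9*(-29*(-5)) = 9*145 = 1305)
o(a) = 9/14 (o(a) = 7/2 - (-20)/(-7) = 7/2 - (-20)*(-1)/7 = 7/2 - 1/2*40/7 = 7/2 - 20/7 = 9/14)
o(-70) + C = 9/14 + 1305 = 18279/14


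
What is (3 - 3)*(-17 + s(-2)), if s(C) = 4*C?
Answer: 0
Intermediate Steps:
(3 - 3)*(-17 + s(-2)) = (3 - 3)*(-17 + 4*(-2)) = 0*(-17 - 8) = 0*(-25) = 0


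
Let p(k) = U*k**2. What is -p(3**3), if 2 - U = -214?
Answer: -157464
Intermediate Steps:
U = 216 (U = 2 - 1*(-214) = 2 + 214 = 216)
p(k) = 216*k**2
-p(3**3) = -216*(3**3)**2 = -216*27**2 = -216*729 = -1*157464 = -157464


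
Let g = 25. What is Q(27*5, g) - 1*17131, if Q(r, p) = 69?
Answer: -17062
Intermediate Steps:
Q(27*5, g) - 1*17131 = 69 - 1*17131 = 69 - 17131 = -17062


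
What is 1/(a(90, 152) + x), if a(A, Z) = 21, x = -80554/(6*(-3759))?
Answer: 11277/277094 ≈ 0.040697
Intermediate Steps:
x = 40277/11277 (x = -80554/(-22554) = -80554*(-1/22554) = 40277/11277 ≈ 3.5716)
1/(a(90, 152) + x) = 1/(21 + 40277/11277) = 1/(277094/11277) = 11277/277094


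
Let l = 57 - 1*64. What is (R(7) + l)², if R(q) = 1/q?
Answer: 2304/49 ≈ 47.020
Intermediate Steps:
l = -7 (l = 57 - 64 = -7)
(R(7) + l)² = (1/7 - 7)² = (⅐ - 7)² = (-48/7)² = 2304/49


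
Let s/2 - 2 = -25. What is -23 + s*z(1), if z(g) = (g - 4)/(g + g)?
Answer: 46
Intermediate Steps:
s = -46 (s = 4 + 2*(-25) = 4 - 50 = -46)
z(g) = (-4 + g)/(2*g) (z(g) = (-4 + g)/((2*g)) = (-4 + g)*(1/(2*g)) = (-4 + g)/(2*g))
-23 + s*z(1) = -23 - 23*(-4 + 1)/1 = -23 - 23*(-3) = -23 - 46*(-3/2) = -23 + 69 = 46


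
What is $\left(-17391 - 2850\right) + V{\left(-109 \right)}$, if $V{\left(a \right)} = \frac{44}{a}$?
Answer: $- \frac{2206313}{109} \approx -20241.0$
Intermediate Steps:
$\left(-17391 - 2850\right) + V{\left(-109 \right)} = \left(-17391 - 2850\right) + \frac{44}{-109} = \left(-17391 - 2850\right) + 44 \left(- \frac{1}{109}\right) = -20241 - \frac{44}{109} = - \frac{2206313}{109}$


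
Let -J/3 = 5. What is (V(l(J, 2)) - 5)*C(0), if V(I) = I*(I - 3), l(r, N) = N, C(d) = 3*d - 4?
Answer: 28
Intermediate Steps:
C(d) = -4 + 3*d
J = -15 (J = -3*5 = -15)
V(I) = I*(-3 + I)
(V(l(J, 2)) - 5)*C(0) = (2*(-3 + 2) - 5)*(-4 + 3*0) = (2*(-1) - 5)*(-4 + 0) = (-2 - 5)*(-4) = -7*(-4) = 28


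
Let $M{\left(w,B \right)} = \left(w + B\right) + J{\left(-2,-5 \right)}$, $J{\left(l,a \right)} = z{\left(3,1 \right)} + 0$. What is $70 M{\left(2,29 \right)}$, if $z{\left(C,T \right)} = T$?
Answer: $2240$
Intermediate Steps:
$J{\left(l,a \right)} = 1$ ($J{\left(l,a \right)} = 1 + 0 = 1$)
$M{\left(w,B \right)} = 1 + B + w$ ($M{\left(w,B \right)} = \left(w + B\right) + 1 = \left(B + w\right) + 1 = 1 + B + w$)
$70 M{\left(2,29 \right)} = 70 \left(1 + 29 + 2\right) = 70 \cdot 32 = 2240$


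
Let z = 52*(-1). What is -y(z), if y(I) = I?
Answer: 52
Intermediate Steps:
z = -52
-y(z) = -1*(-52) = 52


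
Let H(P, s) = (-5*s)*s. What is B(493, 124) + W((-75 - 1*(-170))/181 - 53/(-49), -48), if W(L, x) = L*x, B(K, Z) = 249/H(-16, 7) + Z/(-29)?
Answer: -105971861/1286005 ≈ -82.404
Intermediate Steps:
H(P, s) = -5*s²
B(K, Z) = -249/245 - Z/29 (B(K, Z) = 249/((-5*7²)) + Z/(-29) = 249/((-5*49)) + Z*(-1/29) = 249/(-245) - Z/29 = 249*(-1/245) - Z/29 = -249/245 - Z/29)
B(493, 124) + W((-75 - 1*(-170))/181 - 53/(-49), -48) = (-249/245 - 1/29*124) + ((-75 - 1*(-170))/181 - 53/(-49))*(-48) = (-249/245 - 124/29) + ((-75 + 170)*(1/181) - 53*(-1/49))*(-48) = -37601/7105 + (95*(1/181) + 53/49)*(-48) = -37601/7105 + (95/181 + 53/49)*(-48) = -37601/7105 + (14248/8869)*(-48) = -37601/7105 - 683904/8869 = -105971861/1286005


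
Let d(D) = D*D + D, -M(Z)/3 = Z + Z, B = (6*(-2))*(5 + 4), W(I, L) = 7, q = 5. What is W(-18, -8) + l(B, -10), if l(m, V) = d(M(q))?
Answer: 877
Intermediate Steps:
B = -108 (B = -12*9 = -108)
M(Z) = -6*Z (M(Z) = -3*(Z + Z) = -6*Z)
d(D) = D + D² (d(D) = D² + D = D + D²)
l(m, V) = 870 (l(m, V) = (-6*5)*(1 - 6*5) = -30*(1 - 30) = -30*(-29) = 870)
W(-18, -8) + l(B, -10) = 7 + 870 = 877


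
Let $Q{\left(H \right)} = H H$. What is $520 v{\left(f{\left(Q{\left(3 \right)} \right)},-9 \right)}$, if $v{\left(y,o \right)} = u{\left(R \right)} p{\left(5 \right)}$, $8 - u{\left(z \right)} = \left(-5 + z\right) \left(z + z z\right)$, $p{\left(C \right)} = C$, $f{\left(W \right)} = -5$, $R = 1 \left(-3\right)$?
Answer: $145600$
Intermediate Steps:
$Q{\left(H \right)} = H^{2}$
$R = -3$
$u{\left(z \right)} = 8 - \left(-5 + z\right) \left(z + z^{2}\right)$ ($u{\left(z \right)} = 8 - \left(-5 + z\right) \left(z + z z\right) = 8 - \left(-5 + z\right) \left(z + z^{2}\right)$)
$v{\left(y,o \right)} = 280$ ($v{\left(y,o \right)} = \left(8 - \left(-3\right)^{3} + 4 \left(-3\right)^{2} + 5 \left(-3\right)\right) 5 = \left(8 - -27 + 4 \cdot 9 - 15\right) 5 = \left(8 + 27 + 36 - 15\right) 5 = 56 \cdot 5 = 280$)
$520 v{\left(f{\left(Q{\left(3 \right)} \right)},-9 \right)} = 520 \cdot 280 = 145600$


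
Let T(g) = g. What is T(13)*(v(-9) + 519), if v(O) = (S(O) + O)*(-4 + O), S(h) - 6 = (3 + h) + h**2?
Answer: -5421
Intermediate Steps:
S(h) = 9 + h + h**2 (S(h) = 6 + ((3 + h) + h**2) = 6 + (3 + h + h**2) = 9 + h + h**2)
v(O) = (-4 + O)*(9 + O**2 + 2*O) (v(O) = ((9 + O + O**2) + O)*(-4 + O) = (9 + O**2 + 2*O)*(-4 + O) = (-4 + O)*(9 + O**2 + 2*O))
T(13)*(v(-9) + 519) = 13*((-36 - 9 + (-9)**3 - 2*(-9)**2) + 519) = 13*((-36 - 9 - 729 - 2*81) + 519) = 13*((-36 - 9 - 729 - 162) + 519) = 13*(-936 + 519) = 13*(-417) = -5421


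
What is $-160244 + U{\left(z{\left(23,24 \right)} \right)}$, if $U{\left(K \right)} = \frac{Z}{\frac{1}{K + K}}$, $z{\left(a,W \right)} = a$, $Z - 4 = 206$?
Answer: $-150584$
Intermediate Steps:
$Z = 210$ ($Z = 4 + 206 = 210$)
$U{\left(K \right)} = 420 K$ ($U{\left(K \right)} = \frac{210}{\frac{1}{K + K}} = \frac{210}{\frac{1}{2 K}} = \frac{210}{\frac{1}{2} \frac{1}{K}} = 210 \cdot 2 K = 420 K$)
$-160244 + U{\left(z{\left(23,24 \right)} \right)} = -160244 + 420 \cdot 23 = -160244 + 9660 = -150584$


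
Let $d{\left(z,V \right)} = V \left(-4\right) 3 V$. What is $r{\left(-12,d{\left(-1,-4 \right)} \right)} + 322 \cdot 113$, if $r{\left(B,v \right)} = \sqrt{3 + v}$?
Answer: $36386 + 3 i \sqrt{21} \approx 36386.0 + 13.748 i$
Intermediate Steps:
$d{\left(z,V \right)} = - 12 V^{2}$ ($d{\left(z,V \right)} = - 4 V 3 V = - 12 V^{2}$)
$r{\left(-12,d{\left(-1,-4 \right)} \right)} + 322 \cdot 113 = \sqrt{3 - 12 \left(-4\right)^{2}} + 322 \cdot 113 = \sqrt{3 - 192} + 36386 = \sqrt{-189} + 36386 = 3 i \sqrt{21} + 36386 = 36386 + 3 i \sqrt{21}$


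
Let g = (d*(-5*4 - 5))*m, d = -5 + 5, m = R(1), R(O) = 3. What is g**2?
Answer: 0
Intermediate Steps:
m = 3
d = 0
g = 0 (g = (0*(-5*4 - 5))*3 = (0*(-20 - 5))*3 = (0*(-25))*3 = 0*3 = 0)
g**2 = 0**2 = 0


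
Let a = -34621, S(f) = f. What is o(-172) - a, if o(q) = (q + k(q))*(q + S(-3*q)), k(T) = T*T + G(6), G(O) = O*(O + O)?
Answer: 10177117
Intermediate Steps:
G(O) = 2*O**2 (G(O) = O*(2*O) = 2*O**2)
k(T) = 72 + T**2 (k(T) = T*T + 2*6**2 = T**2 + 2*36 = T**2 + 72 = 72 + T**2)
o(q) = -2*q*(72 + q + q**2) (o(q) = (q + (72 + q**2))*(q - 3*q) = (72 + q + q**2)*(-2*q) = -2*q*(72 + q + q**2))
o(-172) - a = 2*(-172)*(-72 - 1*(-172) - 1*(-172)**2) - 1*(-34621) = 2*(-172)*(-72 + 172 - 1*29584) + 34621 = 2*(-172)*(-72 + 172 - 29584) + 34621 = 2*(-172)*(-29484) + 34621 = 10142496 + 34621 = 10177117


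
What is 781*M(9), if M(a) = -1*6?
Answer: -4686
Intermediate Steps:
M(a) = -6
781*M(9) = 781*(-6) = -4686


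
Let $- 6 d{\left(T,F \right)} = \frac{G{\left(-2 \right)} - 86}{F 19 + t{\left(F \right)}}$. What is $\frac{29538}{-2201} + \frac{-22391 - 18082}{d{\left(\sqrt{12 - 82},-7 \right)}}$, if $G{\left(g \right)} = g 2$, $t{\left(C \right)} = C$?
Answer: $\frac{831393810}{2201} \approx 3.7773 \cdot 10^{5}$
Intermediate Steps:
$G{\left(g \right)} = 2 g$
$d{\left(T,F \right)} = \frac{3}{4 F}$ ($d{\left(T,F \right)} = - \frac{\left(2 \left(-2\right) - 86\right) \frac{1}{F 19 + F}}{6} = - \frac{\left(-4 - 86\right) \frac{1}{19 F + F}}{6} = - \frac{\left(-90\right) \frac{1}{20 F}}{6} = - \frac{\left(- \frac{9}{2}\right) \frac{1}{F}}{6} = \frac{3}{4 F}$)
$\frac{29538}{-2201} + \frac{-22391 - 18082}{d{\left(\sqrt{12 - 82},-7 \right)}} = \frac{29538}{-2201} + \frac{-22391 - 18082}{\frac{3}{4} \frac{1}{-7}} = 29538 \left(- \frac{1}{2201}\right) + \frac{-22391 - 18082}{\frac{3}{4} \left(- \frac{1}{7}\right)} = - \frac{29538}{2201} - \frac{40473}{- \frac{3}{28}} = - \frac{29538}{2201} - -377748 = - \frac{29538}{2201} + 377748 = \frac{831393810}{2201}$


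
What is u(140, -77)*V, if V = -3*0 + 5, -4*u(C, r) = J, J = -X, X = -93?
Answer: -465/4 ≈ -116.25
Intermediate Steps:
J = 93 (J = -1*(-93) = 93)
u(C, r) = -93/4 (u(C, r) = -¼*93 = -93/4)
V = 5 (V = 0 + 5 = 5)
u(140, -77)*V = -93/4*5 = -465/4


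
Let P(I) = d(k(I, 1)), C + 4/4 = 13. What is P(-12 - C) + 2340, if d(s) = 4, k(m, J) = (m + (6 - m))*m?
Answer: 2344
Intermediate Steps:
C = 12 (C = -1 + 13 = 12)
k(m, J) = 6*m
P(I) = 4
P(-12 - C) + 2340 = 4 + 2340 = 2344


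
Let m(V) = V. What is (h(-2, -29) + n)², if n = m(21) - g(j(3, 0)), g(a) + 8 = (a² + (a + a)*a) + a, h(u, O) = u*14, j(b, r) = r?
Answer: 1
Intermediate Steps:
h(u, O) = 14*u
g(a) = -8 + a + 3*a² (g(a) = -8 + ((a² + (a + a)*a) + a) = -8 + ((a² + (2*a)*a) + a) = -8 + ((a² + 2*a²) + a) = -8 + (3*a² + a) = -8 + (a + 3*a²) = -8 + a + 3*a²)
n = 29 (n = 21 - (-8 + 0 + 3*0²) = 21 - (-8 + 0 + 3*0) = 21 - (-8 + 0 + 0) = 21 - 1*(-8) = 21 + 8 = 29)
(h(-2, -29) + n)² = (14*(-2) + 29)² = (-28 + 29)² = 1² = 1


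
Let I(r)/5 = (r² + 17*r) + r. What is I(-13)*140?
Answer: -45500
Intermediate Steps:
I(r) = 5*r² + 90*r (I(r) = 5*((r² + 17*r) + r) = 5*(r² + 18*r) = 5*r² + 90*r)
I(-13)*140 = (5*(-13)*(18 - 13))*140 = (5*(-13)*5)*140 = -325*140 = -45500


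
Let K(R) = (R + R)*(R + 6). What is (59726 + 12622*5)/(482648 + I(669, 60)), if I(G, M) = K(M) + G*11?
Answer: 122836/497927 ≈ 0.24669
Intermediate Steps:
K(R) = 2*R*(6 + R) (K(R) = (2*R)*(6 + R) = 2*R*(6 + R))
I(G, M) = 11*G + 2*M*(6 + M) (I(G, M) = 2*M*(6 + M) + G*11 = 2*M*(6 + M) + 11*G = 11*G + 2*M*(6 + M))
(59726 + 12622*5)/(482648 + I(669, 60)) = (59726 + 12622*5)/(482648 + (11*669 + 2*60*(6 + 60))) = (59726 + 63110)/(482648 + (7359 + 2*60*66)) = 122836/(482648 + (7359 + 7920)) = 122836/(482648 + 15279) = 122836/497927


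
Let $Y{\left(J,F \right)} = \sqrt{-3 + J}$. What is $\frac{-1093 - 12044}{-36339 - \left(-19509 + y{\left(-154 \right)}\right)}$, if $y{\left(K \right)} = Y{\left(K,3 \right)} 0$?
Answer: $\frac{4379}{5610} \approx 0.78057$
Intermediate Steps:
$y{\left(K \right)} = 0$ ($y{\left(K \right)} = \sqrt{-3 + K} 0 = 0$)
$\frac{-1093 - 12044}{-36339 - \left(-19509 + y{\left(-154 \right)}\right)} = \frac{-1093 - 12044}{-36339 + \left(19509 - 0\right)} = \frac{-1093 - 12044}{-36339 + \left(19509 + 0\right)} = - \frac{13137}{-36339 + 19509} = - \frac{13137}{-16830} = \left(-13137\right) \left(- \frac{1}{16830}\right) = \frac{4379}{5610}$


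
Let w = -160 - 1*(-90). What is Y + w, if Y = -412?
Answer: -482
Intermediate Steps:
w = -70 (w = -160 + 90 = -70)
Y + w = -412 - 70 = -482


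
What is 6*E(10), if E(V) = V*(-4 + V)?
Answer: 360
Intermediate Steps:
6*E(10) = 6*(10*(-4 + 10)) = 6*(10*6) = 6*60 = 360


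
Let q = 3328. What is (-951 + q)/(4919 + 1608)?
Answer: 2377/6527 ≈ 0.36418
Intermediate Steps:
(-951 + q)/(4919 + 1608) = (-951 + 3328)/(4919 + 1608) = 2377/6527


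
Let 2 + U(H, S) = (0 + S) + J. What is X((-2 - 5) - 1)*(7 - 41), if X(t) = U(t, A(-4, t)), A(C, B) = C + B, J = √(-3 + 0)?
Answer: 476 - 34*I*√3 ≈ 476.0 - 58.89*I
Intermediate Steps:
J = I*√3 (J = √(-3) = I*√3 ≈ 1.732*I)
A(C, B) = B + C
U(H, S) = -2 + S + I*√3 (U(H, S) = -2 + ((0 + S) + I*√3) = -2 + (S + I*√3) = -2 + S + I*√3)
X(t) = -6 + t + I*√3 (X(t) = -2 + (t - 4) + I*√3 = -2 + (-4 + t) + I*√3 = -6 + t + I*√3)
X((-2 - 5) - 1)*(7 - 41) = (-6 + ((-2 - 5) - 1) + I*√3)*(7 - 41) = (-6 + (-7 - 1) + I*√3)*(-34) = (-6 - 8 + I*√3)*(-34) = (-14 + I*√3)*(-34) = 476 - 34*I*√3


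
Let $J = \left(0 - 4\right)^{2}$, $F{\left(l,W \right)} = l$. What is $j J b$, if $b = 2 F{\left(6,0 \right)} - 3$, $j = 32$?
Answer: $4608$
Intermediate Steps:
$b = 9$ ($b = 2 \cdot 6 - 3 = 12 - 3 = 9$)
$J = 16$ ($J = \left(-4\right)^{2} = 16$)
$j J b = 32 \cdot 16 \cdot 9 = 512 \cdot 9 = 4608$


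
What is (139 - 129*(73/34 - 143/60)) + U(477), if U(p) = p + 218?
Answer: 293923/340 ≈ 864.48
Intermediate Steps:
U(p) = 218 + p
(139 - 129*(73/34 - 143/60)) + U(477) = (139 - 129*(73/34 - 143/60)) + (218 + 477) = (139 - 129*(73*(1/34) - 143*1/60)) + 695 = (139 - 129*(73/34 - 143/60)) + 695 = (139 - 129*(-241/1020)) + 695 = (139 + 10363/340) + 695 = 57623/340 + 695 = 293923/340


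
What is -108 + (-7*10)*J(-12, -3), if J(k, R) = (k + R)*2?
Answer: 1992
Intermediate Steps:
J(k, R) = 2*R + 2*k (J(k, R) = (R + k)*2 = 2*R + 2*k)
-108 + (-7*10)*J(-12, -3) = -108 + (-7*10)*(2*(-3) + 2*(-12)) = -108 - 70*(-6 - 24) = -108 - 70*(-30) = -108 + 2100 = 1992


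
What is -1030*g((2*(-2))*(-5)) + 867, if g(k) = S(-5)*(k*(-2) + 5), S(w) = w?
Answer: -179383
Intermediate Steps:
g(k) = -25 + 10*k (g(k) = -5*(k*(-2) + 5) = -5*(-2*k + 5) = -5*(5 - 2*k) = -25 + 10*k)
-1030*g((2*(-2))*(-5)) + 867 = -1030*(-25 + 10*((2*(-2))*(-5))) + 867 = -1030*(-25 + 10*(-4*(-5))) + 867 = -1030*(-25 + 10*20) + 867 = -1030*(-25 + 200) + 867 = -1030*175 + 867 = -180250 + 867 = -179383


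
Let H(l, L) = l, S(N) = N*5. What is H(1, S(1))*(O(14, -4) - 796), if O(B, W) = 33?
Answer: -763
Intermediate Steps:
S(N) = 5*N
H(1, S(1))*(O(14, -4) - 796) = 1*(33 - 796) = 1*(-763) = -763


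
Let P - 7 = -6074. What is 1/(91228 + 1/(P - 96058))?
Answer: 102125/9316659499 ≈ 1.0962e-5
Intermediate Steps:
P = -6067 (P = 7 - 6074 = -6067)
1/(91228 + 1/(P - 96058)) = 1/(91228 + 1/(-6067 - 96058)) = 1/(91228 + 1/(-102125)) = 1/(91228 - 1/102125) = 1/(9316659499/102125) = 102125/9316659499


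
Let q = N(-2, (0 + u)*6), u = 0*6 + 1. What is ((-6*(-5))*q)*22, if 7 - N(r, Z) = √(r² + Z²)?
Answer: 4620 - 1320*√10 ≈ 445.79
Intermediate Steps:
u = 1 (u = 0 + 1 = 1)
N(r, Z) = 7 - √(Z² + r²) (N(r, Z) = 7 - √(r² + Z²) = 7 - √(Z² + r²))
q = 7 - 2*√10 (q = 7 - √(((0 + 1)*6)² + (-2)²) = 7 - √((1*6)² + 4) = 7 - √(6² + 4) = 7 - √(36 + 4) = 7 - √40 = 7 - 2*√10 ≈ 0.67544)
((-6*(-5))*q)*22 = ((-6*(-5))*(7 - 2*√10))*22 = (30*(7 - 2*√10))*22 = (210 - 60*√10)*22 = 4620 - 1320*√10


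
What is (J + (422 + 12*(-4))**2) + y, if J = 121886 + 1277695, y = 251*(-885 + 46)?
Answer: 1328868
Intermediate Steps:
y = -210589 (y = 251*(-839) = -210589)
J = 1399581
(J + (422 + 12*(-4))**2) + y = (1399581 + (422 + 12*(-4))**2) - 210589 = (1399581 + (422 - 48)**2) - 210589 = (1399581 + 374**2) - 210589 = (1399581 + 139876) - 210589 = 1539457 - 210589 = 1328868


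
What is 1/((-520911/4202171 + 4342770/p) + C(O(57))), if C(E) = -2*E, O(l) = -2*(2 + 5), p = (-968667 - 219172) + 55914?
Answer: 951308481835/22868898623911 ≈ 0.041598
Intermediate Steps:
p = -1131925 (p = -1187839 + 55914 = -1131925)
O(l) = -14 (O(l) = -2*7 = -14)
1/((-520911/4202171 + 4342770/p) + C(O(57))) = 1/((-520911/4202171 + 4342770/(-1131925)) - 2*(-14)) = 1/((-520911*1/4202171 + 4342770*(-1/1131925)) + 28) = 1/((-520911/4202171 - 868554/226385) + 28) = 1/(-3767738867469/951308481835 + 28) = 1/(22868898623911/951308481835) = 951308481835/22868898623911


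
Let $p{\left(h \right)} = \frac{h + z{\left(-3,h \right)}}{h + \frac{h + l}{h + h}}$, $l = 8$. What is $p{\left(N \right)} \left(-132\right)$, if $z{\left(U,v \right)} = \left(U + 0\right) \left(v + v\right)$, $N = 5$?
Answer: $\frac{11000}{21} \approx 523.81$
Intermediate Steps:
$z{\left(U,v \right)} = 2 U v$ ($z{\left(U,v \right)} = U 2 v = 2 U v$)
$p{\left(h \right)} = - \frac{5 h}{h + \frac{8 + h}{2 h}}$ ($p{\left(h \right)} = \frac{h + 2 \left(-3\right) h}{h + \frac{h + 8}{h + h}} = \frac{h - 6 h}{h + \frac{8 + h}{2 h}} = \frac{\left(-5\right) h}{h + \left(8 + h\right) \frac{1}{2 h}} = \frac{\left(-5\right) h}{h + \frac{8 + h}{2 h}} = - \frac{5 h}{h + \frac{8 + h}{2 h}}$)
$p{\left(N \right)} \left(-132\right) = - \frac{10 \cdot 5^{2}}{8 + 5 + 2 \cdot 5^{2}} \left(-132\right) = \left(-10\right) 25 \frac{1}{8 + 5 + 2 \cdot 25} \left(-132\right) = \left(-10\right) 25 \frac{1}{8 + 5 + 50} \left(-132\right) = \left(-10\right) 25 \cdot \frac{1}{63} \left(-132\right) = \left(- \frac{250}{63}\right) \left(-132\right) = \frac{11000}{21}$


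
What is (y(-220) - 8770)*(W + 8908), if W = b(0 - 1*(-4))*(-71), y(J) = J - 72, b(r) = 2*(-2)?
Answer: -83297904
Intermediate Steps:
b(r) = -4
y(J) = -72 + J
W = 284 (W = -4*(-71) = 284)
(y(-220) - 8770)*(W + 8908) = ((-72 - 220) - 8770)*(284 + 8908) = (-292 - 8770)*9192 = -9062*9192 = -83297904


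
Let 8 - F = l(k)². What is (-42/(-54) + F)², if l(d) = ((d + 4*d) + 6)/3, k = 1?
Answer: 196/9 ≈ 21.778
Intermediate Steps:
l(d) = 2 + 5*d/3 (l(d) = (5*d + 6)*(⅓) = (6 + 5*d)*(⅓) = 2 + 5*d/3)
F = -49/9 (F = 8 - (2 + (5/3)*1)² = 8 - (2 + 5/3)² = 8 - (11/3)² = 8 - 1*121/9 = 8 - 121/9 = -49/9 ≈ -5.4444)
(-42/(-54) + F)² = (-42/(-54) - 49/9)² = (-42*(-1/54) - 49/9)² = (7/9 - 49/9)² = (-14/3)² = 196/9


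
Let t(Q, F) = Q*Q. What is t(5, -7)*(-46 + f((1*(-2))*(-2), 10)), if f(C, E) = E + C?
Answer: -800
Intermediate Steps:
t(Q, F) = Q**2
f(C, E) = C + E
t(5, -7)*(-46 + f((1*(-2))*(-2), 10)) = 5**2*(-46 + ((1*(-2))*(-2) + 10)) = 25*(-46 + (-2*(-2) + 10)) = 25*(-46 + (4 + 10)) = 25*(-46 + 14) = 25*(-32) = -800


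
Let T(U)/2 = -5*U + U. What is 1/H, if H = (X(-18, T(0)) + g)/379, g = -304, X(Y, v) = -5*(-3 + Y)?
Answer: -379/199 ≈ -1.9045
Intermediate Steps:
T(U) = -8*U (T(U) = 2*(-5*U + U) = 2*(-4*U) = -8*U)
X(Y, v) = 15 - 5*Y
H = -199/379 (H = ((15 - 5*(-18)) - 304)/379 = ((15 + 90) - 304)*(1/379) = (105 - 304)*(1/379) = -199*1/379 = -199/379 ≈ -0.52507)
1/H = 1/(-199/379) = -379/199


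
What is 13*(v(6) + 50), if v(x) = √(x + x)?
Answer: 650 + 26*√3 ≈ 695.03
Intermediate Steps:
v(x) = √2*√x (v(x) = √(2*x) = √2*√x)
13*(v(6) + 50) = 13*(√2*√6 + 50) = 13*(2*√3 + 50) = 13*(50 + 2*√3) = 650 + 26*√3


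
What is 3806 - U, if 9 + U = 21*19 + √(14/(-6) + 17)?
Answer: 3416 - 2*√33/3 ≈ 3412.2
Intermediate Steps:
U = 390 + 2*√33/3 (U = -9 + (21*19 + √(14/(-6) + 17)) = -9 + (399 + √(14*(-⅙) + 17)) = -9 + (399 + √(-7/3 + 17)) = -9 + (399 + √(44/3)) = -9 + (399 + 2*√33/3) = 390 + 2*√33/3 ≈ 393.83)
3806 - U = 3806 - (390 + 2*√33/3) = 3806 + (-390 - 2*√33/3) = 3416 - 2*√33/3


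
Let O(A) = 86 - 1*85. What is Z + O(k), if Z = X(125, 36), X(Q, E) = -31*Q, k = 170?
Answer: -3874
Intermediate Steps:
O(A) = 1 (O(A) = 86 - 85 = 1)
Z = -3875 (Z = -31*125 = -3875)
Z + O(k) = -3875 + 1 = -3874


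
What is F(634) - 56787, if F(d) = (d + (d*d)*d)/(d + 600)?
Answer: 92382790/617 ≈ 1.4973e+5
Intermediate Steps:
F(d) = (d + d³)/(600 + d) (F(d) = (d + d²*d)/(600 + d) = (d + d³)/(600 + d))
F(634) - 56787 = (634 + 634³)/(600 + 634) - 56787 = (634 + 254840104)/1234 - 56787 = (1/1234)*254840738 - 56787 = 127420369/617 - 56787 = 92382790/617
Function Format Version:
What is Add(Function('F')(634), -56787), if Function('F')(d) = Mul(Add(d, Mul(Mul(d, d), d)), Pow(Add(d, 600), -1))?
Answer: Rational(92382790, 617) ≈ 1.4973e+5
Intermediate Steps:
Function('F')(d) = Mul(Pow(Add(600, d), -1), Add(d, Pow(d, 3))) (Function('F')(d) = Mul(Add(d, Mul(Pow(d, 2), d)), Pow(Add(600, d), -1)) = Mul(Add(d, Pow(d, 3)), Pow(Add(600, d), -1)) = Mul(Pow(Add(600, d), -1), Add(d, Pow(d, 3))))
Add(Function('F')(634), -56787) = Add(Mul(Pow(Add(600, 634), -1), Add(634, Pow(634, 3))), -56787) = Add(Mul(Pow(1234, -1), Add(634, 254840104)), -56787) = Add(Mul(Rational(1, 1234), 254840738), -56787) = Add(Rational(127420369, 617), -56787) = Rational(92382790, 617)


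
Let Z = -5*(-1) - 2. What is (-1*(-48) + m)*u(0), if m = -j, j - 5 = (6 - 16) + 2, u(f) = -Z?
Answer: -153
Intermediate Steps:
Z = 3 (Z = 5 - 2 = 3)
u(f) = -3 (u(f) = -1*3 = -3)
j = -3 (j = 5 + ((6 - 16) + 2) = 5 + (-10 + 2) = 5 - 8 = -3)
m = 3 (m = -1*(-3) = 3)
(-1*(-48) + m)*u(0) = (-1*(-48) + 3)*(-3) = (48 + 3)*(-3) = 51*(-3) = -153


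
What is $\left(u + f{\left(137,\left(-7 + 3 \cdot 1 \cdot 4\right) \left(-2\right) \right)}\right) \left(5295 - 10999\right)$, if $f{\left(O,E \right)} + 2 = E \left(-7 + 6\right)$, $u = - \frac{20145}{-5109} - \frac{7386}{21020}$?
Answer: $- \frac{591715023772}{8949265} \approx -66119.0$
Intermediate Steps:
$u = \frac{64285471}{17898530}$ ($u = \left(-20145\right) \left(- \frac{1}{5109}\right) - \frac{3693}{10510} = \frac{6715}{1703} - \frac{3693}{10510} = \frac{64285471}{17898530} \approx 3.5917$)
$f{\left(O,E \right)} = -2 - E$ ($f{\left(O,E \right)} = -2 + E \left(-7 + 6\right) = -2 + E \left(-1\right) = -2 - E$)
$\left(u + f{\left(137,\left(-7 + 3 \cdot 1 \cdot 4\right) \left(-2\right) \right)}\right) \left(5295 - 10999\right) = \left(\frac{64285471}{17898530} - \left(2 + \left(-7 + 3 \cdot 1 \cdot 4\right) \left(-2\right)\right)\right) \left(5295 - 10999\right) = \left(\frac{64285471}{17898530} - \left(2 + \left(-7 + 3 \cdot 4\right) \left(-2\right)\right)\right) \left(-5704\right) = \left(\frac{64285471}{17898530} - \left(2 + \left(-7 + 12\right) \left(-2\right)\right)\right) \left(-5704\right) = \left(\frac{64285471}{17898530} - \left(2 + 5 \left(-2\right)\right)\right) \left(-5704\right) = \left(\frac{64285471}{17898530} - -8\right) \left(-5704\right) = \left(\frac{64285471}{17898530} + \left(-2 + 10\right)\right) \left(-5704\right) = \left(\frac{64285471}{17898530} + 8\right) \left(-5704\right) = \frac{207473711}{17898530} \left(-5704\right) = - \frac{591715023772}{8949265}$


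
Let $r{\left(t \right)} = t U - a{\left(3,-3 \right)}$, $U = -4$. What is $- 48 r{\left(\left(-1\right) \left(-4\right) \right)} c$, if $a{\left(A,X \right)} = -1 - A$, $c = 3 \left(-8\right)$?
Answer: $-13824$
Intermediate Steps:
$c = -24$
$r{\left(t \right)} = 4 - 4 t$ ($r{\left(t \right)} = t \left(-4\right) - \left(-1 - 3\right) = - 4 t - \left(-1 - 3\right) = - 4 t - -4 = - 4 t + 4 = 4 - 4 t$)
$- 48 r{\left(\left(-1\right) \left(-4\right) \right)} c = - 48 \left(4 - 4 \left(\left(-1\right) \left(-4\right)\right)\right) \left(-24\right) = - 48 \left(4 - 16\right) \left(-24\right) = \left(-48\right) \left(-12\right) \left(-24\right) = 576 \left(-24\right) = -13824$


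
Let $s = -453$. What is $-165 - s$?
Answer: $288$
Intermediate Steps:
$-165 - s = -165 - -453 = -165 + 453 = 288$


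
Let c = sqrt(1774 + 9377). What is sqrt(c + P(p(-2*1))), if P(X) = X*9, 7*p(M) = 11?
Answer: sqrt(693 + 147*sqrt(1239))/7 ≈ 10.943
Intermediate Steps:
p(M) = 11/7 (p(M) = (1/7)*11 = 11/7)
P(X) = 9*X
c = 3*sqrt(1239) (c = sqrt(11151) = 3*sqrt(1239) ≈ 105.60)
sqrt(c + P(p(-2*1))) = sqrt(3*sqrt(1239) + 9*(11/7)) = sqrt(3*sqrt(1239) + 99/7) = sqrt(99/7 + 3*sqrt(1239))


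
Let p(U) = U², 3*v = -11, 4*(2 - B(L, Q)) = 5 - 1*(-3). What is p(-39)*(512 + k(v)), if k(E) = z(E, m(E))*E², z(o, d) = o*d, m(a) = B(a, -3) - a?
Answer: 4534439/9 ≈ 5.0383e+5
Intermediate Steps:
B(L, Q) = 0 (B(L, Q) = 2 - (5 - 1*(-3))/4 = 2 - (5 + 3)/4 = 2 - ¼*8 = 2 - 2 = 0)
v = -11/3 (v = (⅓)*(-11) = -11/3 ≈ -3.6667)
m(a) = -a (m(a) = 0 - a = -a)
z(o, d) = d*o
k(E) = -E⁴ (k(E) = ((-E)*E)*E² = (-E²)*E² = -E⁴)
p(-39)*(512 + k(v)) = (-39)²*(512 - (-11/3)⁴) = 1521*(512 - 1*14641/81) = 1521*(512 - 14641/81) = 1521*(26831/81) = 4534439/9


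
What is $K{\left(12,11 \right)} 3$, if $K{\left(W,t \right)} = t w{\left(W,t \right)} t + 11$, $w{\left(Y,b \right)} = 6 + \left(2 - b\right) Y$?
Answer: $-36993$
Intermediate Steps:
$w{\left(Y,b \right)} = 6 + Y \left(2 - b\right)$
$K{\left(W,t \right)} = 11 + t^{2} \left(6 + 2 W - W t\right)$ ($K{\left(W,t \right)} = t \left(6 + 2 W - W t\right) t + 11 = t^{2} \left(6 + 2 W - W t\right) + 11 = 11 + t^{2} \left(6 + 2 W - W t\right)$)
$K{\left(12,11 \right)} 3 = \left(11 + 11^{2} \left(6 + 2 \cdot 12 - 12 \cdot 11\right)\right) 3 = \left(11 + 121 \left(6 + 24 - 132\right)\right) 3 = \left(11 + 121 \left(-102\right)\right) 3 = \left(11 - 12342\right) 3 = \left(-12331\right) 3 = -36993$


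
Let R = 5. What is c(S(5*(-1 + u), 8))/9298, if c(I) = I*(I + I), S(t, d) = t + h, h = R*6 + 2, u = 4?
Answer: 2209/4649 ≈ 0.47516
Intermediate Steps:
h = 32 (h = 5*6 + 2 = 30 + 2 = 32)
S(t, d) = 32 + t (S(t, d) = t + 32 = 32 + t)
c(I) = 2*I² (c(I) = I*(2*I) = 2*I²)
c(S(5*(-1 + u), 8))/9298 = (2*(32 + 5*(-1 + 4))²)/9298 = (2*(32 + 5*3)²)*(1/9298) = (2*(32 + 15)²)*(1/9298) = (2*47²)*(1/9298) = (2*2209)*(1/9298) = 4418*(1/9298) = 2209/4649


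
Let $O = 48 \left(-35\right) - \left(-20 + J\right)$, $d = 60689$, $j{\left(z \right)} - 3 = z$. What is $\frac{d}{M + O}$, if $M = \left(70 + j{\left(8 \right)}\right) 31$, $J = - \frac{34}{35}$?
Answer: $\frac{2124115}{29819} \approx 71.234$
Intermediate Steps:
$J = - \frac{34}{35}$ ($J = \left(-34\right) \frac{1}{35} = - \frac{34}{35} \approx -0.97143$)
$j{\left(z \right)} = 3 + z$
$M = 2511$ ($M = \left(70 + \left(3 + 8\right)\right) 31 = \left(70 + 11\right) 31 = 81 \cdot 31 = 2511$)
$O = - \frac{58066}{35}$ ($O = 48 \left(-35\right) + \left(20 - - \frac{34}{35}\right) = -1680 + \left(20 + \frac{34}{35}\right) = -1680 + \frac{734}{35} = - \frac{58066}{35} \approx -1659.0$)
$\frac{d}{M + O} = \frac{60689}{2511 - \frac{58066}{35}} = \frac{60689}{\frac{29819}{35}} = 60689 \cdot \frac{35}{29819} = \frac{2124115}{29819}$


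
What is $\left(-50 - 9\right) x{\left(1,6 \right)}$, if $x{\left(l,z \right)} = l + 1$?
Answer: $-118$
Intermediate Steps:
$x{\left(l,z \right)} = 1 + l$
$\left(-50 - 9\right) x{\left(1,6 \right)} = \left(-50 - 9\right) \left(1 + 1\right) = \left(-59\right) 2 = -118$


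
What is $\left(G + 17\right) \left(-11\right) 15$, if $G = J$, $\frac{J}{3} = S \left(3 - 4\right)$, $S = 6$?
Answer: $165$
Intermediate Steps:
$J = -18$ ($J = 3 \cdot 6 \left(3 - 4\right) = 3 \cdot 6 \left(-1\right) = 3 \left(-6\right) = -18$)
$G = -18$
$\left(G + 17\right) \left(-11\right) 15 = \left(-18 + 17\right) \left(-11\right) 15 = \left(-1\right) \left(-11\right) 15 = 11 \cdot 15 = 165$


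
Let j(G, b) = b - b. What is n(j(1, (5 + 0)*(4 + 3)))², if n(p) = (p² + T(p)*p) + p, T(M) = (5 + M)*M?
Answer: 0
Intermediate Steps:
j(G, b) = 0
T(M) = M*(5 + M)
n(p) = p + p² + p²*(5 + p) (n(p) = (p² + (p*(5 + p))*p) + p = (p² + p²*(5 + p)) + p = p + p² + p²*(5 + p))
n(j(1, (5 + 0)*(4 + 3)))² = (0*(1 + 0 + 0*(5 + 0)))² = (0*(1 + 0 + 0*5))² = (0*(1 + 0 + 0))² = (0*1)² = 0² = 0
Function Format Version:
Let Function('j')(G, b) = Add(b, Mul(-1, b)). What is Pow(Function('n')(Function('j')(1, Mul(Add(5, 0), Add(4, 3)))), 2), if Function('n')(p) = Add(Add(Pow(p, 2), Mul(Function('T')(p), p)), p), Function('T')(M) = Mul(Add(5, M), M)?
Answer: 0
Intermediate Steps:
Function('j')(G, b) = 0
Function('T')(M) = Mul(M, Add(5, M))
Function('n')(p) = Add(p, Pow(p, 2), Mul(Pow(p, 2), Add(5, p))) (Function('n')(p) = Add(Add(Pow(p, 2), Mul(Mul(p, Add(5, p)), p)), p) = Add(Add(Pow(p, 2), Mul(Pow(p, 2), Add(5, p))), p) = Add(p, Pow(p, 2), Mul(Pow(p, 2), Add(5, p))))
Pow(Function('n')(Function('j')(1, Mul(Add(5, 0), Add(4, 3)))), 2) = Pow(Mul(0, Add(1, 0, Mul(0, Add(5, 0)))), 2) = Pow(Mul(0, Add(1, 0, Mul(0, 5))), 2) = Pow(Mul(0, Add(1, 0, 0)), 2) = Pow(Mul(0, 1), 2) = Pow(0, 2) = 0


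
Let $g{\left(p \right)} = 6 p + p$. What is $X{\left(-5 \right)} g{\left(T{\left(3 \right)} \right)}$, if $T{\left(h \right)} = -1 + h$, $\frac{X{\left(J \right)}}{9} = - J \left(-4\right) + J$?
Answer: $-3150$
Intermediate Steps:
$X{\left(J \right)} = 45 J$ ($X{\left(J \right)} = 9 \left(- J \left(-4\right) + J\right) = 9 \left(4 J + J\right) = 9 \cdot 5 J = 45 J$)
$g{\left(p \right)} = 7 p$
$X{\left(-5 \right)} g{\left(T{\left(3 \right)} \right)} = 45 \left(-5\right) 7 \left(-1 + 3\right) = - 225 \cdot 7 \cdot 2 = \left(-225\right) 14 = -3150$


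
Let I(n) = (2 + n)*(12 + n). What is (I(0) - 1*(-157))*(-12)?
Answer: -2172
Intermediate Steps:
(I(0) - 1*(-157))*(-12) = ((24 + 0² + 14*0) - 1*(-157))*(-12) = ((24 + 0 + 0) + 157)*(-12) = (24 + 157)*(-12) = 181*(-12) = -2172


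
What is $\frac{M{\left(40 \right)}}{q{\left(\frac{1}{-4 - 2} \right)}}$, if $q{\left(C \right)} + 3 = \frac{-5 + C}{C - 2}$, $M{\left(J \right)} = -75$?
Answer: $\frac{975}{8} \approx 121.88$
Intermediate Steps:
$q{\left(C \right)} = -3 + \frac{-5 + C}{-2 + C}$ ($q{\left(C \right)} = -3 + \frac{-5 + C}{C - 2} = -3 + \frac{-5 + C}{-2 + C}$)
$\frac{M{\left(40 \right)}}{q{\left(\frac{1}{-4 - 2} \right)}} = \frac{1}{\frac{1}{-2 + \frac{1}{-4 - 2}} \left(1 - \frac{2}{-4 - 2}\right)} \left(-75\right) = \frac{1}{\frac{1}{-2 + \frac{1}{-6}} \left(1 - \frac{2}{-6}\right)} \left(-75\right) = \frac{1}{\frac{1}{-2 - \frac{1}{6}} \left(1 - - \frac{1}{3}\right)} \left(-75\right) = \frac{1}{\frac{1}{- \frac{13}{6}} \left(1 + \frac{1}{3}\right)} \left(-75\right) = \frac{1}{\left(- \frac{6}{13}\right) \frac{4}{3}} \left(-75\right) = \frac{1}{- \frac{8}{13}} \left(-75\right) = \left(- \frac{13}{8}\right) \left(-75\right) = \frac{975}{8}$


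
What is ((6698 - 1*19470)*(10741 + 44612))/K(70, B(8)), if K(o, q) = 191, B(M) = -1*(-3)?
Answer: -706968516/191 ≈ -3.7014e+6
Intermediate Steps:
B(M) = 3
((6698 - 1*19470)*(10741 + 44612))/K(70, B(8)) = ((6698 - 1*19470)*(10741 + 44612))/191 = ((6698 - 19470)*55353)*(1/191) = -12772*55353*(1/191) = -706968516*1/191 = -706968516/191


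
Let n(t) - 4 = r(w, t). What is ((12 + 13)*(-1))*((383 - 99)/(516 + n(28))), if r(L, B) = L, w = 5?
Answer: -284/21 ≈ -13.524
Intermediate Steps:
n(t) = 9 (n(t) = 4 + 5 = 9)
((12 + 13)*(-1))*((383 - 99)/(516 + n(28))) = ((12 + 13)*(-1))*((383 - 99)/(516 + 9)) = (25*(-1))*(284/525) = -7100/525 = -25*284/525 = -284/21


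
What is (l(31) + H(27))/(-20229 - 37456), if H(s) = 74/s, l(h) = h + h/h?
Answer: -938/1557495 ≈ -0.00060225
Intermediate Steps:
l(h) = 1 + h (l(h) = h + 1 = 1 + h)
(l(31) + H(27))/(-20229 - 37456) = ((1 + 31) + 74/27)/(-20229 - 37456) = (32 + 74*(1/27))/(-57685) = (32 + 74/27)*(-1/57685) = (938/27)*(-1/57685) = -938/1557495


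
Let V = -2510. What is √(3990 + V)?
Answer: 2*√370 ≈ 38.471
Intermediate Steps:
√(3990 + V) = √(3990 - 2510) = √1480 = 2*√370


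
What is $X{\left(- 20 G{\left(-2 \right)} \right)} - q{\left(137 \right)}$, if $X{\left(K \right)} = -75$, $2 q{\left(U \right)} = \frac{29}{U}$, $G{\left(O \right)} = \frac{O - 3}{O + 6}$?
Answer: $- \frac{20579}{274} \approx -75.106$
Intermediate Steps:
$G{\left(O \right)} = \frac{-3 + O}{6 + O}$
$q{\left(U \right)} = \frac{29}{2 U}$ ($q{\left(U \right)} = \frac{29 \frac{1}{U}}{2} = \frac{29}{2 U}$)
$X{\left(- 20 G{\left(-2 \right)} \right)} - q{\left(137 \right)} = -75 - \frac{29}{2 \cdot 137} = -75 - \frac{29}{2} \cdot \frac{1}{137} = -75 - \frac{29}{274} = - \frac{20579}{274}$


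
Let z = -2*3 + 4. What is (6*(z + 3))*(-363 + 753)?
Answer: 2340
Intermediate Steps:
z = -2 (z = -6 + 4 = -2)
(6*(z + 3))*(-363 + 753) = (6*(-2 + 3))*(-363 + 753) = (6*1)*390 = 6*390 = 2340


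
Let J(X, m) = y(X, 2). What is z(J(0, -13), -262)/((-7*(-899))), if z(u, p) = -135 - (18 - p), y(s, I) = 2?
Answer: -415/6293 ≈ -0.065946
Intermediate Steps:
J(X, m) = 2
z(u, p) = -153 + p (z(u, p) = -135 + (-18 + p) = -153 + p)
z(J(0, -13), -262)/((-7*(-899))) = (-153 - 262)/((-7*(-899))) = -415/6293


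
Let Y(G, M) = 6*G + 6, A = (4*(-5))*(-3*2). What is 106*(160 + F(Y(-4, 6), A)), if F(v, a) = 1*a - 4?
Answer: 29256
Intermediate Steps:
A = 120 (A = -20*(-6) = 120)
Y(G, M) = 6 + 6*G
F(v, a) = -4 + a (F(v, a) = a - 4 = -4 + a)
106*(160 + F(Y(-4, 6), A)) = 106*(160 + (-4 + 120)) = 106*(160 + 116) = 106*276 = 29256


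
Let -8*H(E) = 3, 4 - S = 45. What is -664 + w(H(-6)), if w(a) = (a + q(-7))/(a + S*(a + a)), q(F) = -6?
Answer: -53801/81 ≈ -664.21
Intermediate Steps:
S = -41 (S = 4 - 1*45 = 4 - 45 = -41)
H(E) = -3/8 (H(E) = -1/8*3 = -3/8)
w(a) = -(-6 + a)/(81*a) (w(a) = (a - 6)/(a - 41*(a + a)) = (-6 + a)/(a - 82*a) = (-6 + a)/((-81*a)) = (-6 + a)*(-1/(81*a)) = -(-6 + a)/(81*a))
-664 + w(H(-6)) = -664 + (6 - 1*(-3/8))/(81*(-3/8)) = -664 + (1/81)*(-8/3)*(6 + 3/8) = -664 + (1/81)*(-8/3)*(51/8) = -664 - 17/81 = -53801/81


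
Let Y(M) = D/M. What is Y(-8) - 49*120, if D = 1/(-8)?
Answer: -376319/64 ≈ -5880.0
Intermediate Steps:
D = -1/8 ≈ -0.12500
Y(M) = -1/(8*M)
Y(-8) - 49*120 = -1/8/(-8) - 49*120 = -1/8*(-1/8) - 5880 = 1/64 - 5880 = -376319/64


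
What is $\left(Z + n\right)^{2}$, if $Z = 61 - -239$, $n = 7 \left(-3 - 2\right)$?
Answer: $70225$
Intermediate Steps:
$n = -35$ ($n = 7 \left(-5\right) = -35$)
$Z = 300$ ($Z = 61 + 239 = 300$)
$\left(Z + n\right)^{2} = \left(300 - 35\right)^{2} = 265^{2} = 70225$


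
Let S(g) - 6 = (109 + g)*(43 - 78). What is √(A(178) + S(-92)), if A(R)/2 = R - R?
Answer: I*√589 ≈ 24.269*I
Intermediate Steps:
S(g) = -3809 - 35*g (S(g) = 6 + (109 + g)*(43 - 78) = 6 + (109 + g)*(-35) = 6 + (-3815 - 35*g) = -3809 - 35*g)
A(R) = 0 (A(R) = 2*(R - R) = 2*0 = 0)
√(A(178) + S(-92)) = √(0 + (-3809 - 35*(-92))) = √(0 + (-3809 + 3220)) = √(0 - 589) = √(-589) = I*√589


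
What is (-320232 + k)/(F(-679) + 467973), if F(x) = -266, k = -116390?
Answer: -436622/467707 ≈ -0.93354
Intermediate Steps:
(-320232 + k)/(F(-679) + 467973) = (-320232 - 116390)/(-266 + 467973) = -436622/467707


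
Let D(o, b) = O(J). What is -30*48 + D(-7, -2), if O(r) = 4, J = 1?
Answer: -1436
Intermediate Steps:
D(o, b) = 4
-30*48 + D(-7, -2) = -30*48 + 4 = -1440 + 4 = -1436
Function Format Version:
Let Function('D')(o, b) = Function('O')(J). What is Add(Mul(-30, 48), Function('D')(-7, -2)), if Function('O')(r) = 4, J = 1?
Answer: -1436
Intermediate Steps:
Function('D')(o, b) = 4
Add(Mul(-30, 48), Function('D')(-7, -2)) = Add(Mul(-30, 48), 4) = Add(-1440, 4) = -1436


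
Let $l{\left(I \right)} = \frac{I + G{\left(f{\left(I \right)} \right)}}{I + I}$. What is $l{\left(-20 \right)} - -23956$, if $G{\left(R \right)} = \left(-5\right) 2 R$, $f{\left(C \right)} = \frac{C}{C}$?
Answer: $\frac{95827}{4} \approx 23957.0$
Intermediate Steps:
$f{\left(C \right)} = 1$
$G{\left(R \right)} = - 10 R$
$l{\left(I \right)} = \frac{-10 + I}{2 I}$ ($l{\left(I \right)} = \frac{I - 10}{I + I} = \frac{I - 10}{2 I} = \left(-10 + I\right) \frac{1}{2 I} = \frac{-10 + I}{2 I}$)
$l{\left(-20 \right)} - -23956 = \frac{-10 - 20}{2 \left(-20\right)} - -23956 = \frac{1}{2} \left(- \frac{1}{20}\right) \left(-30\right) + 23956 = \frac{3}{4} + 23956 = \frac{95827}{4}$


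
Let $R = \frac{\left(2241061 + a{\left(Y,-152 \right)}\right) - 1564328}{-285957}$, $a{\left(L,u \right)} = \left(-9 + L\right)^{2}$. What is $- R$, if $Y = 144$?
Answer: $\frac{694958}{285957} \approx 2.4303$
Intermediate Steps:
$R = - \frac{694958}{285957}$ ($R = \frac{\left(2241061 + \left(-9 + 144\right)^{2}\right) - 1564328}{-285957} = \left(\left(2241061 + 135^{2}\right) - 1564328\right) \left(- \frac{1}{285957}\right) = \left(\left(2241061 + 18225\right) - 1564328\right) \left(- \frac{1}{285957}\right) = \left(2259286 - 1564328\right) \left(- \frac{1}{285957}\right) = 694958 \left(- \frac{1}{285957}\right) = - \frac{694958}{285957} \approx -2.4303$)
$- R = \left(-1\right) \left(- \frac{694958}{285957}\right) = \frac{694958}{285957}$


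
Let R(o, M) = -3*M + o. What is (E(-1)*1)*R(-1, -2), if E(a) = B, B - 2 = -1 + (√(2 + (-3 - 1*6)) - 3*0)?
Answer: 5 + 5*I*√7 ≈ 5.0 + 13.229*I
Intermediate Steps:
B = 1 + I*√7 (B = 2 + (-1 + (√(2 + (-3 - 1*6)) - 3*0)) = 2 + (-1 + (√(2 + (-3 - 6)) + 0)) = 2 + (-1 + (√(2 - 9) + 0)) = 2 + (-1 + (√(-7) + 0)) = 2 + (-1 + (I*√7 + 0)) = 2 + (-1 + I*√7) = 1 + I*√7 ≈ 1.0 + 2.6458*I)
E(a) = 1 + I*√7
R(o, M) = o - 3*M
(E(-1)*1)*R(-1, -2) = ((1 + I*√7)*1)*(-1 - 3*(-2)) = (1 + I*√7)*(-1 + 6) = (1 + I*√7)*5 = 5 + 5*I*√7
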